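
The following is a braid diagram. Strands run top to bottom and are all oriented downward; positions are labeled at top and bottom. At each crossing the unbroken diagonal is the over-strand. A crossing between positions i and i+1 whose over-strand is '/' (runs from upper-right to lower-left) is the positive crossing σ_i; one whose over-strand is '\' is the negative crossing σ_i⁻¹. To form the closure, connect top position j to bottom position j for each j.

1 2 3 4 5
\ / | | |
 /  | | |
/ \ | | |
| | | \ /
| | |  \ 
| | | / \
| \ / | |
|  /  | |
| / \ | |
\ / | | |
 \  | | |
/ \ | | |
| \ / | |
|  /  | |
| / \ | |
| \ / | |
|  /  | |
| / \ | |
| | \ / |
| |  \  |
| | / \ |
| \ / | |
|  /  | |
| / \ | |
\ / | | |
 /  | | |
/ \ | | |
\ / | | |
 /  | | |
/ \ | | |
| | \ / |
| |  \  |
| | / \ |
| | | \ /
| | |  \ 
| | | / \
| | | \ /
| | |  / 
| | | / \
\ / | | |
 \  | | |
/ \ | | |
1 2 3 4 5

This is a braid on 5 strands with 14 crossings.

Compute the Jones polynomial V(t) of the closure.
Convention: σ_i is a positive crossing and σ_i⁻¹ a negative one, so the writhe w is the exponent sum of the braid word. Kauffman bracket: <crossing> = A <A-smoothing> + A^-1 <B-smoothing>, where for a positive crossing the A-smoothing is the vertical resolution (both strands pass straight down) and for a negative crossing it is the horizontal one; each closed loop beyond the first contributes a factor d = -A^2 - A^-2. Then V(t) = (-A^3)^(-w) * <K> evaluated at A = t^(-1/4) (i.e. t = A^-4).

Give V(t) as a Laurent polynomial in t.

Reading the diagram top to bottom ('/'-over between positions i,i+1 = s_i, '\'-over = s_i^-1): braid word = s1 s4^-1 s2 s1^-1 s2 s2 s3^-1 s2 s1 s1 s3^-1 s4^-1 s4 s1^-1.
The presented braid s1 s4^-1 s2 s1^-1 s2 s2 s3^-1 s2 s1 s1 s3^-1 s4^-1 s4 s1^-1 on 5 strands reduces by inverse Markov moves (closure unchanged at each step):
  Deconjugate: the word is γ·β·γ⁻¹ with γ = s1 s4^-1 (prefix) and γ⁻¹ = s4 s1^-1 (suffix); strip both.
  Destabilize: the word has the form β·s4^-1 where s4^-1 occurs only as the final letter (β ∈ B_4); drop it and the last strand → 4 strands.
Reduced to β = s2 s1^-1 s2 s2 s3^-1 s2 s1 s1 s3^-1 on 4 strands, 9 crossings.
Compute on β:
Braid: s2 s1^-1 s2 s2 s3^-1 s2 s1 s1 s3^-1 on 4 strands, 9 crossings.
Writhe w = (#positive) - (#negative) = 6 - 3 = 3.
Enumerate smoothing states for the bracket polynomial. There are 2^9 = 512 states.
Smooth each crossing (0=||, 1=⌣⌢); contribution A^(Σ sign_k(1-2s_k)) * d^(L-1).
Tabulate the states by total A-exponent and number of loops L (A-exp: L × count):
  A^9: L=3 ×1
  A^7: L=2 ×6, L=4 ×3
  A^5: L=1 ×11, L=3 ×24, L=5 ×1
  A^3: L=2 ×68, L=4 ×16
  A^1: L=1 ×38, L=3 ×85, L=5 ×3
  A^-1: L=2 ×77, L=4 ×49
  A^-3: L=3 ×69, L=5 ×15
  A^-5: L=4 ×34, L=6 ×2
  A^-7: L=5 ×9
  A^-9: L=6 ×1
Each group contributes A^e * Σ count * d^(L-1):
Powers of d = -A^2 - A^-2: d^2 = A^4 + 2 + A^-4; d^3 = -A^6 - 3*A^2 - 3*A^-2 - A^-6; d^4 = A^8 + 4*A^4 + 6 + 4*A^-4 + A^-8; d^5 = -A^10 - 5*A^6 - 10*A^2 - 10*A^-2 - 5*A^-6 - A^-10.
  A^9 * (d^2) = A^13 + 2*A^9 + A^5
  A^7 * (6*d + 3*d^3) = -3*A^13 - 15*A^9 - 15*A^5 - 3*A
  A^5 * (11 + 24*d^2 + d^4) = A^13 + 28*A^9 + 65*A^5 + 28*A + A^-3
  A^3 * (68*d + 16*d^3) = -16*A^9 - 116*A^5 - 116*A - 16*A^-3
  A^1 * (38 + 85*d^2 + 3*d^4) = 3*A^9 + 97*A^5 + 226*A + 97*A^-3 + 3*A^-7
  A^-1 * (77*d + 49*d^3) = -49*A^5 - 224*A - 224*A^-3 - 49*A^-7
  A^-3 * (69*d^2 + 15*d^4) = 15*A^5 + 129*A + 228*A^-3 + 129*A^-7 + 15*A^-11
  A^-5 * (34*d^3 + 2*d^5) = -2*A^5 - 44*A - 122*A^-3 - 122*A^-7 - 44*A^-11 - 2*A^-15
  A^-7 * (9*d^4) = 9*A + 36*A^-3 + 54*A^-7 + 36*A^-11 + 9*A^-15
  A^-9 * (d^5) = -A - 5*A^-3 - 10*A^-7 - 10*A^-11 - 5*A^-15 - A^-19
Summing the groups: <K> = -A^13 + 2*A^9 - 4*A^5 + 4*A - 5*A^-3 + 5*A^-7 - 3*A^-11 + 2*A^-15 - A^-19
Normalise by the writhe: (-A^3)^(-w) = (-A^3)^(-3) = -A^-9, so f(A) = -A^-9 * <K> = A^4 - 2 + 4*A^-4 - 4*A^-8 + 5*A^-12 - 5*A^-16 + 3*A^-20 - 2*A^-24 + A^-28.
Substitute A = t^(-1/4), i.e. A^e → t^(-e/4): V(t) = t^7 - 2*t^6 + 3*t^5 - 5*t^4 + 5*t^3 - 4*t^2 + 4*t - 2 + t^-1

Answer: t^7 - 2*t^6 + 3*t^5 - 5*t^4 + 5*t^3 - 4*t^2 + 4*t - 2 + t^-1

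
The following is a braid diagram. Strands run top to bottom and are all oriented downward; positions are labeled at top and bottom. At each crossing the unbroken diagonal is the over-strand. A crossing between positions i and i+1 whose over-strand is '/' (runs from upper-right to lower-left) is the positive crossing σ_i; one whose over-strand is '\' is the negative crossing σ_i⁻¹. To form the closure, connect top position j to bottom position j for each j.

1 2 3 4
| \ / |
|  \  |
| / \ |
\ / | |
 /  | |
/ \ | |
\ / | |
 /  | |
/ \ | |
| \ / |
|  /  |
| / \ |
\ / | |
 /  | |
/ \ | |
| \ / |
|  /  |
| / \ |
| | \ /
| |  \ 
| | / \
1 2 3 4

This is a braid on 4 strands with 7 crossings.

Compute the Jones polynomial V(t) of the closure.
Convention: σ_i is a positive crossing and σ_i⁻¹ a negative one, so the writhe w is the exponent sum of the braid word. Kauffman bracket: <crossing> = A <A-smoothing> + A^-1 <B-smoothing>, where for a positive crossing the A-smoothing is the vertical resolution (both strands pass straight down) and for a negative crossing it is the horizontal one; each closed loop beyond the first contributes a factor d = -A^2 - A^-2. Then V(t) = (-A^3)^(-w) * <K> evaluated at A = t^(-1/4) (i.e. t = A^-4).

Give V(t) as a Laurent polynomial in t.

-t^4 + t^3 + t

Derivation:
Reading the diagram top to bottom ('/'-over between positions i,i+1 = s_i, '\'-over = s_i^-1): braid word = s2^-1 s1 s1 s2 s1 s2 s3^-1.
The presented braid s2^-1 s1 s1 s2 s1 s2 s3^-1 on 4 strands reduces by inverse Markov moves (closure unchanged at each step):
  Destabilize: the word has the form β·s3^-1 where s3^-1 occurs only as the final letter (β ∈ B_3); drop it and the last strand → 3 strands.
Reduced to β = s2^-1 s1 s1 s2 s1 s2 on 3 strands, 6 crossings.
Compute on β:
Braid: s2^-1 s1 s1 s2 s1 s2 on 3 strands, 6 crossings.
Writhe w = (#positive) - (#negative) = 5 - 1 = 4.
State-sum expansion of <K>. There are 2^6 = 64 states.
For each crossing: s=0 is the vertical smoothing, s=1 horizontal. Crossing k contributes A^(sign_k * (1 - 2*s_k)); loop factor d = -A^2 - A^-2.
Tabulate the states by total A-exponent and number of loops L (A-exp: L × count):
  A^6: L=2 ×1
  A^4: L=1 ×3, L=3 ×3
  A^2: L=2 ×14, L=4 ×1
  A^0: L=1 ×8, L=3 ×12
  A^-2: L=2 ×12, L=4 ×3
  A^-4: L=1 ×2, L=3 ×4
  A^-6: L=2 ×1
Each group contributes A^e * Σ count * d^(L-1):
Powers of d = -A^2 - A^-2: d^2 = A^4 + 2 + A^-4; d^3 = -A^6 - 3*A^2 - 3*A^-2 - A^-6.
  A^6 * (d) = -A^8 - A^4
  A^4 * (3 + 3*d^2) = 3*A^8 + 9*A^4 + 3
  A^2 * (14*d + d^3) = -A^8 - 17*A^4 - 17 - A^-4
  A^0 * (8 + 12*d^2) = 12*A^4 + 32 + 12*A^-4
  A^-2 * (12*d + 3*d^3) = -3*A^4 - 21 - 21*A^-4 - 3*A^-8
  A^-4 * (2 + 4*d^2) = 4 + 10*A^-4 + 4*A^-8
  A^-6 * (d) = -A^-4 - A^-8
Summing the groups: <K> = A^8 + 1 - A^-4
Normalise by the writhe: (-A^3)^(-w) = (-A^3)^(-4) = A^-12, so f(A) = A^-12 * <K> = A^-4 + A^-12 - A^-16.
Substitute A = t^(-1/4), i.e. A^e → t^(-e/4): V(t) = -t^4 + t^3 + t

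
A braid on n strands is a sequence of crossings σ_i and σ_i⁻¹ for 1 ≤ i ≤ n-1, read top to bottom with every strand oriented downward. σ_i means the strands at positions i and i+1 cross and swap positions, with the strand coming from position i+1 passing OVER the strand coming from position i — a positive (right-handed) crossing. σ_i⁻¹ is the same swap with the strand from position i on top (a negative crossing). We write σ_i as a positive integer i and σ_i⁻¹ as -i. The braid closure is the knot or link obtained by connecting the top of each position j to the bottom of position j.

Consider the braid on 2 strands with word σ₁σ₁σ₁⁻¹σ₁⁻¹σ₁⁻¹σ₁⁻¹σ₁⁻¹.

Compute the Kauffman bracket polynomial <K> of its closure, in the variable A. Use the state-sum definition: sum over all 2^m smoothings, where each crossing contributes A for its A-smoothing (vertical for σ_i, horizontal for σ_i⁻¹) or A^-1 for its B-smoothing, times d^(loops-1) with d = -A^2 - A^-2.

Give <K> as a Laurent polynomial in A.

First cancel adjacent σ_i σ_i⁻¹ pairs (Reidemeister II — same braid, same closure): s1 s1 s1^-1 s1^-1 s1^-1 s1^-1 s1^-1 → s1^-1 s1^-1 s1^-1.
Braid: s1^-1 s1^-1 s1^-1 on 2 strands, 3 crossings.
Writhe w = (#positive) - (#negative) = 0 - 3 = -3.
Enumerate smoothing states for the bracket polynomial. There are 2^3 = 8 states.
Each crossing splits two ways (0=vertical, 1=horizontal). The state's weight is A^(#A-smoothings - #B-smoothings) * d^(loops - 1).
  state 000: A-exp=-3, loops=2, term = A^-3 * d^1
  state 001: A-exp=-1, loops=1, term = A^-1 * d^0
  state 010: A-exp=-1, loops=1, term = A^-1 * d^0
  state 011: A-exp=+1, loops=2, term = A^1 * d^1
  state 100: A-exp=-1, loops=1, term = A^-1 * d^0
  state 101: A-exp=+1, loops=2, term = A^1 * d^1
  state 110: A-exp=+1, loops=2, term = A^1 * d^1
  state 111: A-exp=+3, loops=3, term = A^3 * d^2
Collect the terms by A-exponent (count of states per loop number):
Powers of d = -A^2 - A^-2: d^2 = A^4 + 2 + A^-4.
  A^3 * (d^2) = A^7 + 2*A^3 + A^-1
  A^1 * (3*d) = -3*A^3 - 3*A^-1
  A^-1 * (3) = 3*A^-1
  A^-3 * (d) = -A^-1 - A^-5
Summing the groups: <K> = A^7 - A^3 - A^-5

Answer: A^7 - A^3 - A^-5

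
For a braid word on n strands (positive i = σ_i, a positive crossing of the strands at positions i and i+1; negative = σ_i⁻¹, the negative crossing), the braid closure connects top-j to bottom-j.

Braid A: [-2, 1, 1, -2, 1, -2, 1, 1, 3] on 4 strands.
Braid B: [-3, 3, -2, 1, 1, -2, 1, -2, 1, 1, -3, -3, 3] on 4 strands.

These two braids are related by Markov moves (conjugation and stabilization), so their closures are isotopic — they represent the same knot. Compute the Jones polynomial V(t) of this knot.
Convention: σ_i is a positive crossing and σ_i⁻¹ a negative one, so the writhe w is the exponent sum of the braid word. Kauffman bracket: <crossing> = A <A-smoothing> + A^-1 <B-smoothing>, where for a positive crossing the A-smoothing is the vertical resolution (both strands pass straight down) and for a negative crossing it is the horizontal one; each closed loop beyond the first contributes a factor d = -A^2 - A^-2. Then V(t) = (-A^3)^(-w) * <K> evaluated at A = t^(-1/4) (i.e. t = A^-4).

Markov-equivalent braids have isotopic closures, hence identical knot invariants. Strip the Markov moves from each word to reach a common short braid β, then compute V(t) once on β.
Braid A: s2^-1 s1 s1 s2^-1 s1 s2^-1 s1 s1 s3 on 4 strands reduces by inverse Markov moves (closure unchanged at each step):
  Destabilize: the word has the form β·s3 where s3 occurs only as the final letter (β ∈ B_3); drop it and the last strand → 3 strands.
Reduced to β = s2^-1 s1 s1 s2^-1 s1 s2^-1 s1 s1 on 3 strands, 8 crossings.
Braid B: s3^-1 s3 s2^-1 s1 s1 s2^-1 s1 s2^-1 s1 s1 s3^-1 s3^-1 s3 on 4 strands reduces by inverse Markov moves (closure unchanged at each step):
  Deconjugate: the word is γ·β·γ⁻¹ with γ = s3^-1 s3 (prefix) and γ⁻¹ = s3^-1 s3 (suffix); strip both.
  Destabilize: the word has the form β·s3^-1 where s3^-1 occurs only as the final letter (β ∈ B_3); drop it and the last strand → 3 strands.
Reduced to β = s2^-1 s1 s1 s2^-1 s1 s2^-1 s1 s1 on 3 strands, 8 crossings.
Both give the same β = s2^-1 s1 s1 s2^-1 s1 s2^-1 s1 s1 on 3 strands, so one state sum suffices:
Braid: s2^-1 s1 s1 s2^-1 s1 s2^-1 s1 s1 on 3 strands, 8 crossings.
Writhe w = (#positive) - (#negative) = 5 - 3 = 2.
State-sum expansion of <K>. There are 2^8 = 256 states.
Smooth each crossing (0=||, 1=⌣⌢); contribution A^(Σ sign_k(1-2s_k)) * d^(L-1).
Tabulate the states by total A-exponent and number of loops L (A-exp: L × count):
  A^8: L=4 ×1
  A^6: L=3 ×8
  A^4: L=2 ×26, L=4 ×2
  A^2: L=1 ×35, L=3 ×21
  A^0: L=2 ×63, L=4 ×7
  A^-2: L=3 ×55, L=5 ×1
  A^-4: L=4 ×28
  A^-6: L=5 ×8
  A^-8: L=6 ×1
Each group contributes A^e * Σ count * d^(L-1):
Powers of d = -A^2 - A^-2: d^2 = A^4 + 2 + A^-4; d^3 = -A^6 - 3*A^2 - 3*A^-2 - A^-6; d^4 = A^8 + 4*A^4 + 6 + 4*A^-4 + A^-8; d^5 = -A^10 - 5*A^6 - 10*A^2 - 10*A^-2 - 5*A^-6 - A^-10.
  A^8 * (d^3) = -A^14 - 3*A^10 - 3*A^6 - A^2
  A^6 * (8*d^2) = 8*A^10 + 16*A^6 + 8*A^2
  A^4 * (26*d + 2*d^3) = -2*A^10 - 32*A^6 - 32*A^2 - 2*A^-2
  A^2 * (35 + 21*d^2) = 21*A^6 + 77*A^2 + 21*A^-2
  A^0 * (63*d + 7*d^3) = -7*A^6 - 84*A^2 - 84*A^-2 - 7*A^-6
  A^-2 * (55*d^2 + d^4) = A^6 + 59*A^2 + 116*A^-2 + 59*A^-6 + A^-10
  A^-4 * (28*d^3) = -28*A^2 - 84*A^-2 - 84*A^-6 - 28*A^-10
  A^-6 * (8*d^4) = 8*A^2 + 32*A^-2 + 48*A^-6 + 32*A^-10 + 8*A^-14
  A^-8 * (d^5) = -A^2 - 5*A^-2 - 10*A^-6 - 10*A^-10 - 5*A^-14 - A^-18
Summing the groups: <K> = -A^14 + 3*A^10 - 4*A^6 + 6*A^2 - 6*A^-2 + 6*A^-6 - 5*A^-10 + 3*A^-14 - A^-18
Normalise by the writhe: (-A^3)^(-w) = (-A^3)^(-2) = A^-6, so f(A) = A^-6 * <K> = -A^8 + 3*A^4 - 4 + 6*A^-4 - 6*A^-8 + 6*A^-12 - 5*A^-16 + 3*A^-20 - A^-24.
Substitute A = t^(-1/4), i.e. A^e → t^(-e/4): V(t) = -t^6 + 3*t^5 - 5*t^4 + 6*t^3 - 6*t^2 + 6*t - 4 + 3*t^-1 - t^-2

Answer: -t^6 + 3*t^5 - 5*t^4 + 6*t^3 - 6*t^2 + 6*t - 4 + 3*t^-1 - t^-2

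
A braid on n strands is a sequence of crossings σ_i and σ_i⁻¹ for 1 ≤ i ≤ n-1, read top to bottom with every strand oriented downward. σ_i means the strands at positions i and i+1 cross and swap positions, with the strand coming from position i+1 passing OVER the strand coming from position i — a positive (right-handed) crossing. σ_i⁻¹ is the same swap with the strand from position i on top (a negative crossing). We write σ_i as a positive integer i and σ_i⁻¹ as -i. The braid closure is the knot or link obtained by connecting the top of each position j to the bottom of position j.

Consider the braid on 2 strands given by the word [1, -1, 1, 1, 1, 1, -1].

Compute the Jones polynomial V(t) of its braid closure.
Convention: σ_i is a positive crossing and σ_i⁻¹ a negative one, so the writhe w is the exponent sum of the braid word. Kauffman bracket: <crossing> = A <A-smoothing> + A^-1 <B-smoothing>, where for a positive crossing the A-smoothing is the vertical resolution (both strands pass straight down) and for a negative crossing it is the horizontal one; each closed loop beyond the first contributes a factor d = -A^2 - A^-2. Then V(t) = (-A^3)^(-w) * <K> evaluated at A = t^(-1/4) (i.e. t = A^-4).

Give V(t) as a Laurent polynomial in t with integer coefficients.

The presented braid s1 s1^-1 s1 s1 s1 s1 s1^-1 on 2 strands reduces by inverse Markov moves (closure unchanged at each step):
  Deconjugate: the word is γ·β·γ⁻¹ with γ = s1 s1^-1 (prefix) and γ⁻¹ = s1 s1^-1 (suffix); strip both.
Reduced to β = s1 s1 s1 on 2 strands, 3 crossings.
Compute on β:
Braid: s1 s1 s1 on 2 strands, 3 crossings.
Writhe w = (#positive) - (#negative) = 3 - 0 = 3.
Computing the Kauffman bracket via state sum. There are 2^3 = 8 states.
Each crossing splits two ways (0=vertical, 1=horizontal). The state's weight is A^(#A-smoothings - #B-smoothings) * d^(loops - 1).
  state 000: A-exp=+3, loops=2, term = A^3 * d^1
  state 001: A-exp=+1, loops=1, term = A^1 * d^0
  state 010: A-exp=+1, loops=1, term = A^1 * d^0
  state 011: A-exp=-1, loops=2, term = A^-1 * d^1
  state 100: A-exp=+1, loops=1, term = A^1 * d^0
  state 101: A-exp=-1, loops=2, term = A^-1 * d^1
  state 110: A-exp=-1, loops=2, term = A^-1 * d^1
  state 111: A-exp=-3, loops=3, term = A^-3 * d^2
Collect the terms by A-exponent (count of states per loop number):
Powers of d = -A^2 - A^-2: d^2 = A^4 + 2 + A^-4.
  A^3 * (d) = -A^5 - A
  A^1 * (3) = 3*A
  A^-1 * (3*d) = -3*A - 3*A^-3
  A^-3 * (d^2) = A + 2*A^-3 + A^-7
Summing the groups: <K> = -A^5 - A^-3 + A^-7
Normalise by the writhe: (-A^3)^(-w) = (-A^3)^(-3) = -A^-9, so f(A) = -A^-9 * <K> = A^-4 + A^-12 - A^-16.
Substitute A = t^(-1/4), i.e. A^e → t^(-e/4): V(t) = -t^4 + t^3 + t

Answer: -t^4 + t^3 + t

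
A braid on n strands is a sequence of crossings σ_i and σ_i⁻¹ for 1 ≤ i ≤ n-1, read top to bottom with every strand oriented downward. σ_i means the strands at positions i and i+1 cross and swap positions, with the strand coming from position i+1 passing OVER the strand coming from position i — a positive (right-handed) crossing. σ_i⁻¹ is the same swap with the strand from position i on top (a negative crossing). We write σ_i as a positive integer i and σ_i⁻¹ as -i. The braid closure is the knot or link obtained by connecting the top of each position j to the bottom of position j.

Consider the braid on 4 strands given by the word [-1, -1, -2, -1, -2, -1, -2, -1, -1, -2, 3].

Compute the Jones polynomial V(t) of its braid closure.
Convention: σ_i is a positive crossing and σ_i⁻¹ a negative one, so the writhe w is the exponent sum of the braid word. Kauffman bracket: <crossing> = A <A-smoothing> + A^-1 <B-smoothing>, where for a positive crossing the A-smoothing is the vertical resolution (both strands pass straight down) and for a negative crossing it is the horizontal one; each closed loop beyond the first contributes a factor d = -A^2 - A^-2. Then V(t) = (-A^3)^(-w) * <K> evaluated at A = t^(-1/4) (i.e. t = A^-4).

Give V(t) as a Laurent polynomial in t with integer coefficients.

t^-4 + t^-6 - t^-10

Derivation:
The presented braid s1^-1 s1^-1 s2^-1 s1^-1 s2^-1 s1^-1 s2^-1 s1^-1 s1^-1 s2^-1 s3 on 4 strands reduces by inverse Markov moves (closure unchanged at each step):
  Destabilize: the word has the form β·s3 where s3 occurs only as the final letter (β ∈ B_3); drop it and the last strand → 3 strands.
Reduced to β = s1^-1 s1^-1 s2^-1 s1^-1 s2^-1 s1^-1 s2^-1 s1^-1 s1^-1 s2^-1 on 3 strands, 10 crossings.
Compute on β:
Braid: s1^-1 s1^-1 s2^-1 s1^-1 s2^-1 s1^-1 s2^-1 s1^-1 s1^-1 s2^-1 on 3 strands, 10 crossings.
Writhe w = (#positive) - (#negative) = 0 - 10 = -10.
Enumerate smoothing states for the bracket polynomial. There are 2^10 = 1024 states.
Each crossing splits two ways (0=vertical, 1=horizontal). The state's weight is A^(#A-smoothings - #B-smoothings) * d^(loops - 1).
Tabulate the states by total A-exponent and number of loops L (A-exp: L × count):
  A^10: L=3 ×1
  A^8: L=2 ×4, L=4 ×6
  A^6: L=1 ×4, L=3 ×30, L=5 ×11
  A^4: L=2 ×48, L=4 ×65, L=6 ×7
  A^2: L=1 ×24, L=3 ×140, L=5 ×45, L=7 ×1
  A^0: L=2 ×129, L=4 ×117, L=6 ×6
  A^-2: L=1 ×43, L=3 ×151, L=5 ×16
  A^-4: L=2 ×96, L=4 ×24
  A^-6: L=1 ×24, L=3 ×21
  A^-8: L=2 ×10
  A^-10: L=3 ×1
Each group contributes A^e * Σ count * d^(L-1):
Powers of d = -A^2 - A^-2: d^2 = A^4 + 2 + A^-4; d^3 = -A^6 - 3*A^2 - 3*A^-2 - A^-6; d^4 = A^8 + 4*A^4 + 6 + 4*A^-4 + A^-8; d^5 = -A^10 - 5*A^6 - 10*A^2 - 10*A^-2 - 5*A^-6 - A^-10; d^6 = A^12 + 6*A^8 + 15*A^4 + 20 + 15*A^-4 + 6*A^-8 + A^-12.
  A^10 * (d^2) = A^14 + 2*A^10 + A^6
  A^8 * (4*d + 6*d^3) = -6*A^14 - 22*A^10 - 22*A^6 - 6*A^2
  A^6 * (4 + 30*d^2 + 11*d^4) = 11*A^14 + 74*A^10 + 130*A^6 + 74*A^2 + 11*A^-2
  A^4 * (48*d + 65*d^3 + 7*d^5) = -7*A^14 - 100*A^10 - 313*A^6 - 313*A^2 - 100*A^-2 - 7*A^-6
  A^2 * (24 + 140*d^2 + 45*d^4 + d^6) = A^14 + 51*A^10 + 335*A^6 + 594*A^2 + 335*A^-2 + 51*A^-6 + A^-10
  A^0 * (129*d + 117*d^3 + 6*d^5) = -6*A^10 - 147*A^6 - 540*A^2 - 540*A^-2 - 147*A^-6 - 6*A^-10
  A^-2 * (43 + 151*d^2 + 16*d^4) = 16*A^6 + 215*A^2 + 441*A^-2 + 215*A^-6 + 16*A^-10
  A^-4 * (96*d + 24*d^3) = -24*A^2 - 168*A^-2 - 168*A^-6 - 24*A^-10
  A^-6 * (24 + 21*d^2) = 21*A^-2 + 66*A^-6 + 21*A^-10
  A^-8 * (10*d) = -10*A^-6 - 10*A^-10
  A^-10 * (d^2) = A^-6 + 2*A^-10 + A^-14
Summing the groups: <K> = -A^10 + A^-6 + A^-14
Normalise by the writhe: (-A^3)^(-w) = (-A^3)^(10) = A^30, so f(A) = A^30 * <K> = -A^40 + A^24 + A^16.
Substitute A = t^(-1/4), i.e. A^e → t^(-e/4): V(t) = t^-4 + t^-6 - t^-10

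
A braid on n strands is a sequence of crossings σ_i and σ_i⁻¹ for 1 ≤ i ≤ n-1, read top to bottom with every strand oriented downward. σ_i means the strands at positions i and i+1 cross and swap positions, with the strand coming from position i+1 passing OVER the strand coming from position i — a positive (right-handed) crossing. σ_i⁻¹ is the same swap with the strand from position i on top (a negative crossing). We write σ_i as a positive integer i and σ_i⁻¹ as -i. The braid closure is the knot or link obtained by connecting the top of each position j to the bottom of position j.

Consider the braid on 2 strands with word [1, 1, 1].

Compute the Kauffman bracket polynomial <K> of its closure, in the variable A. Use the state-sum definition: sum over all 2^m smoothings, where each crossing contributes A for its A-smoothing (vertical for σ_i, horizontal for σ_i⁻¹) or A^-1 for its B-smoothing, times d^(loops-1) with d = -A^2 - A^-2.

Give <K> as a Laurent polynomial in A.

Braid: s1 s1 s1 on 2 strands, 3 crossings.
Writhe w = (#positive) - (#negative) = 3 - 0 = 3.
State-sum expansion of <K>. There are 2^3 = 8 states.
Smooth each crossing (0=||, 1=⌣⌢); contribution A^(Σ sign_k(1-2s_k)) * d^(L-1).
  state 000: A-exp=+3, loops=2, term = A^3 * d^1
  state 001: A-exp=+1, loops=1, term = A^1 * d^0
  state 010: A-exp=+1, loops=1, term = A^1 * d^0
  state 011: A-exp=-1, loops=2, term = A^-1 * d^1
  state 100: A-exp=+1, loops=1, term = A^1 * d^0
  state 101: A-exp=-1, loops=2, term = A^-1 * d^1
  state 110: A-exp=-1, loops=2, term = A^-1 * d^1
  state 111: A-exp=-3, loops=3, term = A^-3 * d^2
Collect the terms by A-exponent (count of states per loop number):
Powers of d = -A^2 - A^-2: d^2 = A^4 + 2 + A^-4.
  A^3 * (d) = -A^5 - A
  A^1 * (3) = 3*A
  A^-1 * (3*d) = -3*A - 3*A^-3
  A^-3 * (d^2) = A + 2*A^-3 + A^-7
Summing the groups: <K> = -A^5 - A^-3 + A^-7

Answer: -A^5 - A^-3 + A^-7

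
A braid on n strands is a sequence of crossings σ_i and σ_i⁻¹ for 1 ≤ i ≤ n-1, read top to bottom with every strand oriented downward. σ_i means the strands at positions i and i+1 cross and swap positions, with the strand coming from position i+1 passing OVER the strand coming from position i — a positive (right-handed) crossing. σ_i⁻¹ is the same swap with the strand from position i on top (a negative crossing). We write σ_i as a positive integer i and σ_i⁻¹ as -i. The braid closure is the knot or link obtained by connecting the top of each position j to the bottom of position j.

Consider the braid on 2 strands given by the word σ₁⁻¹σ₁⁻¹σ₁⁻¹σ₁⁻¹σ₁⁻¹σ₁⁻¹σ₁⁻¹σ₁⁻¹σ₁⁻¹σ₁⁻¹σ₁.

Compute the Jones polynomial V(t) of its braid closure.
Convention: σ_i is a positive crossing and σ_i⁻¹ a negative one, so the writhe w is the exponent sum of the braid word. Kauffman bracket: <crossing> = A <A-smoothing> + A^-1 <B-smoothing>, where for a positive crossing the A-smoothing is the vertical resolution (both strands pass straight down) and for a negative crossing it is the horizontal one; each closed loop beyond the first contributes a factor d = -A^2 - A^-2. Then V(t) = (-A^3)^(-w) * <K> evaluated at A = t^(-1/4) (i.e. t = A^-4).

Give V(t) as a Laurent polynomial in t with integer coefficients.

The presented braid s1^-1 s1^-1 s1^-1 s1^-1 s1^-1 s1^-1 s1^-1 s1^-1 s1^-1 s1^-1 s1 on 2 strands reduces by inverse Markov moves (closure unchanged at each step):
  Deconjugate: the word is γ·β·γ⁻¹ with γ = s1^-1 (prefix) and γ⁻¹ = s1 (suffix); strip both.
Reduced to β = s1^-1 s1^-1 s1^-1 s1^-1 s1^-1 s1^-1 s1^-1 s1^-1 s1^-1 on 2 strands, 9 crossings.
Compute on β:
Braid: s1^-1 s1^-1 s1^-1 s1^-1 s1^-1 s1^-1 s1^-1 s1^-1 s1^-1 on 2 strands, 9 crossings.
Writhe w = (#positive) - (#negative) = 0 - 9 = -9.
Enumerate smoothing states for the bracket polynomial. There are 2^9 = 512 states.
Smooth each crossing (0=||, 1=⌣⌢); contribution A^(Σ sign_k(1-2s_k)) * d^(L-1).
Tabulate the states by total A-exponent and number of loops L (A-exp: L × count):
  A^9: L=9 ×1
  A^7: L=8 ×9
  A^5: L=7 ×36
  A^3: L=6 ×84
  A^1: L=5 ×126
  A^-1: L=4 ×126
  A^-3: L=3 ×84
  A^-5: L=2 ×36
  A^-7: L=1 ×9
  A^-9: L=2 ×1
Each group contributes A^e * Σ count * d^(L-1):
Powers of d = -A^2 - A^-2: d^2 = A^4 + 2 + A^-4; d^3 = -A^6 - 3*A^2 - 3*A^-2 - A^-6; d^4 = A^8 + 4*A^4 + 6 + 4*A^-4 + A^-8; d^5 = -A^10 - 5*A^6 - 10*A^2 - 10*A^-2 - 5*A^-6 - A^-10; d^6 = A^12 + 6*A^8 + 15*A^4 + 20 + 15*A^-4 + 6*A^-8 + A^-12; d^7 = -A^14 - 7*A^10 - 21*A^6 - 35*A^2 - 35*A^-2 - 21*A^-6 - 7*A^-10 - A^-14; d^8 = A^16 + 8*A^12 + 28*A^8 + 56*A^4 + 70 + 56*A^-4 + 28*A^-8 + 8*A^-12 + A^-16.
  A^9 * (d^8) = A^25 + 8*A^21 + 28*A^17 + 56*A^13 + 70*A^9 + 56*A^5 + 28*A + 8*A^-3 + A^-7
  A^7 * (9*d^7) = -9*A^21 - 63*A^17 - 189*A^13 - 315*A^9 - 315*A^5 - 189*A - 63*A^-3 - 9*A^-7
  A^5 * (36*d^6) = 36*A^17 + 216*A^13 + 540*A^9 + 720*A^5 + 540*A + 216*A^-3 + 36*A^-7
  A^3 * (84*d^5) = -84*A^13 - 420*A^9 - 840*A^5 - 840*A - 420*A^-3 - 84*A^-7
  A^1 * (126*d^4) = 126*A^9 + 504*A^5 + 756*A + 504*A^-3 + 126*A^-7
  A^-1 * (126*d^3) = -126*A^5 - 378*A - 378*A^-3 - 126*A^-7
  A^-3 * (84*d^2) = 84*A + 168*A^-3 + 84*A^-7
  A^-5 * (36*d) = -36*A^-3 - 36*A^-7
  A^-7 * (9) = 9*A^-7
  A^-9 * (d) = -A^-7 - A^-11
Summing the groups: <K> = A^25 - A^21 + A^17 - A^13 + A^9 - A^5 + A - A^-3 - A^-11
Normalise by the writhe: (-A^3)^(-w) = (-A^3)^(9) = -A^27, so f(A) = -A^27 * <K> = -A^52 + A^48 - A^44 + A^40 - A^36 + A^32 - A^28 + A^24 + A^16.
Substitute A = t^(-1/4), i.e. A^e → t^(-e/4): V(t) = t^-4 + t^-6 - t^-7 + t^-8 - t^-9 + t^-10 - t^-11 + t^-12 - t^-13

Answer: t^-4 + t^-6 - t^-7 + t^-8 - t^-9 + t^-10 - t^-11 + t^-12 - t^-13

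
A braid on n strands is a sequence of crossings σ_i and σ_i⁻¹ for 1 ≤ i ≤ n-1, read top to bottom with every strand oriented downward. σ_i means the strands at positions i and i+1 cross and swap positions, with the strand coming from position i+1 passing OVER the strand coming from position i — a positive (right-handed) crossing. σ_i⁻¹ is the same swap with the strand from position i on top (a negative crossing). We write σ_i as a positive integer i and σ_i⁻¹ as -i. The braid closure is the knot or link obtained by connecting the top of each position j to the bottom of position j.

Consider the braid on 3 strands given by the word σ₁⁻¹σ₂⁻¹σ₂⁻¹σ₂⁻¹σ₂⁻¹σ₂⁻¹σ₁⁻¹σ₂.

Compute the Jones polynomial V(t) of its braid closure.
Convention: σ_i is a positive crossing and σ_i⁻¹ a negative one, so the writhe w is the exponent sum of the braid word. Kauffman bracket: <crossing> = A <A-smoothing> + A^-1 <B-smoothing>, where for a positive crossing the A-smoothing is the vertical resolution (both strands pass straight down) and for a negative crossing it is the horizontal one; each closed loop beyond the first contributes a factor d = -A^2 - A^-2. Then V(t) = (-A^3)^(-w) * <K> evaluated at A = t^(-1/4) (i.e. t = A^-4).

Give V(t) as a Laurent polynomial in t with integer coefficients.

t^-2 - t^-3 + 2*t^-4 - 2*t^-5 + 3*t^-6 - 2*t^-7 + t^-8 - t^-9

Derivation:
Braid: s1^-1 s2^-1 s2^-1 s2^-1 s2^-1 s2^-1 s1^-1 s2 on 3 strands, 8 crossings.
Writhe w = (#positive) - (#negative) = 1 - 7 = -6.
Enumerate smoothing states for the bracket polynomial. There are 2^8 = 256 states.
Each crossing splits two ways (0=vertical, 1=horizontal). The state's weight is A^(#A-smoothings - #B-smoothings) * d^(loops - 1).
Tabulate the states by total A-exponent and number of loops L (A-exp: L × count):
  A^8: L=6 ×1
  A^6: L=5 ×8
  A^4: L=4 ×25, L=6 ×3
  A^2: L=3 ×40, L=5 ×15, L=7 ×1
  A^0: L=2 ×35, L=4 ×30, L=6 ×5
  A^-2: L=1 ×15, L=3 ×31, L=5 ×10
  A^-4: L=2 ×18, L=4 ×10
  A^-6: L=1 ×2, L=3 ×6
  A^-8: L=2 ×1
Each group contributes A^e * Σ count * d^(L-1):
Powers of d = -A^2 - A^-2: d^2 = A^4 + 2 + A^-4; d^3 = -A^6 - 3*A^2 - 3*A^-2 - A^-6; d^4 = A^8 + 4*A^4 + 6 + 4*A^-4 + A^-8; d^5 = -A^10 - 5*A^6 - 10*A^2 - 10*A^-2 - 5*A^-6 - A^-10; d^6 = A^12 + 6*A^8 + 15*A^4 + 20 + 15*A^-4 + 6*A^-8 + A^-12.
  A^8 * (d^5) = -A^18 - 5*A^14 - 10*A^10 - 10*A^6 - 5*A^2 - A^-2
  A^6 * (8*d^4) = 8*A^14 + 32*A^10 + 48*A^6 + 32*A^2 + 8*A^-2
  A^4 * (25*d^3 + 3*d^5) = -3*A^14 - 40*A^10 - 105*A^6 - 105*A^2 - 40*A^-2 - 3*A^-6
  A^2 * (40*d^2 + 15*d^4 + d^6) = A^14 + 21*A^10 + 115*A^6 + 190*A^2 + 115*A^-2 + 21*A^-6 + A^-10
  A^0 * (35*d + 30*d^3 + 5*d^5) = -5*A^10 - 55*A^6 - 175*A^2 - 175*A^-2 - 55*A^-6 - 5*A^-10
  A^-2 * (15 + 31*d^2 + 10*d^4) = 10*A^6 + 71*A^2 + 137*A^-2 + 71*A^-6 + 10*A^-10
  A^-4 * (18*d + 10*d^3) = -10*A^2 - 48*A^-2 - 48*A^-6 - 10*A^-10
  A^-6 * (2 + 6*d^2) = 6*A^-2 + 14*A^-6 + 6*A^-10
  A^-8 * (d) = -A^-6 - A^-10
Summing the groups: <K> = -A^18 + A^14 - 2*A^10 + 3*A^6 - 2*A^2 + 2*A^-2 - A^-6 + A^-10
Normalise by the writhe: (-A^3)^(-w) = (-A^3)^(6) = A^18, so f(A) = A^18 * <K> = -A^36 + A^32 - 2*A^28 + 3*A^24 - 2*A^20 + 2*A^16 - A^12 + A^8.
Substitute A = t^(-1/4), i.e. A^e → t^(-e/4): V(t) = t^-2 - t^-3 + 2*t^-4 - 2*t^-5 + 3*t^-6 - 2*t^-7 + t^-8 - t^-9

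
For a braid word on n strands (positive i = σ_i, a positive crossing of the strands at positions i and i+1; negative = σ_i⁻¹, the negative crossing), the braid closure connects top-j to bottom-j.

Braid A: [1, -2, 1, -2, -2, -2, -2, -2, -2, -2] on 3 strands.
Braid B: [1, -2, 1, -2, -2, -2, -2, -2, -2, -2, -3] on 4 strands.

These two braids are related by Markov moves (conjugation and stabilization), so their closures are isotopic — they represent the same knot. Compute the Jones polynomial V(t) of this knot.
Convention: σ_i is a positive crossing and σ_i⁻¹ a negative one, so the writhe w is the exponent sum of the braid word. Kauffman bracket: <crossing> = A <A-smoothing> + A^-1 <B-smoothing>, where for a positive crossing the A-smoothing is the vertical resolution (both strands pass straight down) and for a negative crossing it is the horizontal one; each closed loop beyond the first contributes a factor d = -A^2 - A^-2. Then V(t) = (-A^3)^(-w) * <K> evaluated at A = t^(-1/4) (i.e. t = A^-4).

Markov-equivalent braids have isotopic closures, hence identical knot invariants. Strip the Markov moves from each word to reach a common short braid β, then compute V(t) once on β.
Braid A: s1 s2^-1 s1 s2^-1 s2^-1 s2^-1 s2^-1 s2^-1 s2^-1 s2^-1 on 3 strands has no conjugating prefix/suffix or stabilization to strip; take β = s1 s2^-1 s1 s2^-1 s2^-1 s2^-1 s2^-1 s2^-1 s2^-1 s2^-1.
Braid B: s1 s2^-1 s1 s2^-1 s2^-1 s2^-1 s2^-1 s2^-1 s2^-1 s2^-1 s3^-1 on 4 strands reduces by inverse Markov moves (closure unchanged at each step):
  Destabilize: the word has the form β·s3^-1 where s3^-1 occurs only as the final letter (β ∈ B_3); drop it and the last strand → 3 strands.
Reduced to β = s1 s2^-1 s1 s2^-1 s2^-1 s2^-1 s2^-1 s2^-1 s2^-1 s2^-1 on 3 strands, 10 crossings.
Both give the same β = s1 s2^-1 s1 s2^-1 s2^-1 s2^-1 s2^-1 s2^-1 s2^-1 s2^-1 on 3 strands, so one state sum suffices:
Braid: s1 s2^-1 s1 s2^-1 s2^-1 s2^-1 s2^-1 s2^-1 s2^-1 s2^-1 on 3 strands, 10 crossings.
Writhe w = (#positive) - (#negative) = 2 - 8 = -6.
Enumerate smoothing states for the bracket polynomial. There are 2^10 = 1024 states.
Each crossing splits two ways (0=vertical, 1=horizontal). The state's weight is A^(#A-smoothings - #B-smoothings) * d^(loops - 1).
Tabulate the states by total A-exponent and number of loops L (A-exp: L × count):
  A^10: L=9 ×1
  A^8: L=8 ×10
  A^6: L=7 ×45
  A^4: L=6 ×119, L=8 ×1
  A^2: L=5 ×203, L=7 ×7
  A^0: L=4 ×231, L=6 ×21
  A^-2: L=3 ×175, L=5 ×35
  A^-4: L=2 ×85, L=4 ×35
  A^-6: L=1 ×23, L=3 ×22
  A^-8: L=2 ×10
  A^-10: L=3 ×1
Each group contributes A^e * Σ count * d^(L-1):
Powers of d = -A^2 - A^-2: d^2 = A^4 + 2 + A^-4; d^3 = -A^6 - 3*A^2 - 3*A^-2 - A^-6; d^4 = A^8 + 4*A^4 + 6 + 4*A^-4 + A^-8; d^5 = -A^10 - 5*A^6 - 10*A^2 - 10*A^-2 - 5*A^-6 - A^-10; d^6 = A^12 + 6*A^8 + 15*A^4 + 20 + 15*A^-4 + 6*A^-8 + A^-12; d^7 = -A^14 - 7*A^10 - 21*A^6 - 35*A^2 - 35*A^-2 - 21*A^-6 - 7*A^-10 - A^-14; d^8 = A^16 + 8*A^12 + 28*A^8 + 56*A^4 + 70 + 56*A^-4 + 28*A^-8 + 8*A^-12 + A^-16.
  A^10 * (d^8) = A^26 + 8*A^22 + 28*A^18 + 56*A^14 + 70*A^10 + 56*A^6 + 28*A^2 + 8*A^-2 + A^-6
  A^8 * (10*d^7) = -10*A^22 - 70*A^18 - 210*A^14 - 350*A^10 - 350*A^6 - 210*A^2 - 70*A^-2 - 10*A^-6
  A^6 * (45*d^6) = 45*A^18 + 270*A^14 + 675*A^10 + 900*A^6 + 675*A^2 + 270*A^-2 + 45*A^-6
  A^4 * (119*d^5 + d^7) = -A^18 - 126*A^14 - 616*A^10 - 1225*A^6 - 1225*A^2 - 616*A^-2 - 126*A^-6 - A^-10
  A^2 * (203*d^4 + 7*d^6) = 7*A^14 + 245*A^10 + 917*A^6 + 1358*A^2 + 917*A^-2 + 245*A^-6 + 7*A^-10
  A^0 * (231*d^3 + 21*d^5) = -21*A^10 - 336*A^6 - 903*A^2 - 903*A^-2 - 336*A^-6 - 21*A^-10
  A^-2 * (175*d^2 + 35*d^4) = 35*A^6 + 315*A^2 + 560*A^-2 + 315*A^-6 + 35*A^-10
  A^-4 * (85*d + 35*d^3) = -35*A^2 - 190*A^-2 - 190*A^-6 - 35*A^-10
  A^-6 * (23 + 22*d^2) = 22*A^-2 + 67*A^-6 + 22*A^-10
  A^-8 * (10*d) = -10*A^-6 - 10*A^-10
  A^-10 * (d^2) = A^-6 + 2*A^-10 + A^-14
Summing the groups: <K> = A^26 - 2*A^22 + 2*A^18 - 3*A^14 + 3*A^10 - 3*A^6 + 3*A^2 - 2*A^-2 + 2*A^-6 - A^-10 + A^-14
Normalise by the writhe: (-A^3)^(-w) = (-A^3)^(6) = A^18, so f(A) = A^18 * <K> = A^44 - 2*A^40 + 2*A^36 - 3*A^32 + 3*A^28 - 3*A^24 + 3*A^20 - 2*A^16 + 2*A^12 - A^8 + A^4.
Substitute A = t^(-1/4), i.e. A^e → t^(-e/4): V(t) = t^-1 - t^-2 + 2*t^-3 - 2*t^-4 + 3*t^-5 - 3*t^-6 + 3*t^-7 - 3*t^-8 + 2*t^-9 - 2*t^-10 + t^-11

Answer: t^-1 - t^-2 + 2*t^-3 - 2*t^-4 + 3*t^-5 - 3*t^-6 + 3*t^-7 - 3*t^-8 + 2*t^-9 - 2*t^-10 + t^-11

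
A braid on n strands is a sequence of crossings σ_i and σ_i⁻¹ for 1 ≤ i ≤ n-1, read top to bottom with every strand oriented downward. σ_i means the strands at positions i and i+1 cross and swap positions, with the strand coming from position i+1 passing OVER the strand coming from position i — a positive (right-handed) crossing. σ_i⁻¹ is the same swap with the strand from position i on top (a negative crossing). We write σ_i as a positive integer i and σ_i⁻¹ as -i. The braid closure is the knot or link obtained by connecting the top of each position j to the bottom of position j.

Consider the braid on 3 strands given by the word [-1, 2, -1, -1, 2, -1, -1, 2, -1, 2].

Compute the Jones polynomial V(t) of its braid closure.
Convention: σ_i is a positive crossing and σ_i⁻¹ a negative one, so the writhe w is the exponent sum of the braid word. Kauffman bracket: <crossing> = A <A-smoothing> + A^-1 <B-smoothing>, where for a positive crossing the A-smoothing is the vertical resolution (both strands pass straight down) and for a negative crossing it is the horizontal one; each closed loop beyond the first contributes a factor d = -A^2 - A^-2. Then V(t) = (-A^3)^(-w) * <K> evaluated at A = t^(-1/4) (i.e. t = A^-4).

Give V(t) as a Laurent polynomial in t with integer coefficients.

Braid: s1^-1 s2 s1^-1 s1^-1 s2 s1^-1 s1^-1 s2 s1^-1 s2 on 3 strands, 10 crossings.
Writhe w = (#positive) - (#negative) = 4 - 6 = -2.
Enumerate smoothing states for the bracket polynomial. There are 2^10 = 1024 states.
Each crossing splits two ways (0=vertical, 1=horizontal). The state's weight is A^(#A-smoothings - #B-smoothings) * d^(loops - 1).
Tabulate the states by total A-exponent and number of loops L (A-exp: L × count):
  A^10: L=7 ×1
  A^8: L=6 ×10
  A^6: L=5 ×45
  A^4: L=4 ×118, L=6 ×2
  A^2: L=3 ×193, L=5 ×17
  A^0: L=2 ×192, L=4 ×59, L=6 ×1
  A^-2: L=1 ×95, L=3 ×108, L=5 ×7
  A^-4: L=2 ×95, L=4 ×25
  A^-6: L=3 ×43, L=5 ×2
  A^-8: L=4 ×10
  A^-10: L=5 ×1
Each group contributes A^e * Σ count * d^(L-1):
Powers of d = -A^2 - A^-2: d^2 = A^4 + 2 + A^-4; d^3 = -A^6 - 3*A^2 - 3*A^-2 - A^-6; d^4 = A^8 + 4*A^4 + 6 + 4*A^-4 + A^-8; d^5 = -A^10 - 5*A^6 - 10*A^2 - 10*A^-2 - 5*A^-6 - A^-10; d^6 = A^12 + 6*A^8 + 15*A^4 + 20 + 15*A^-4 + 6*A^-8 + A^-12.
  A^10 * (d^6) = A^22 + 6*A^18 + 15*A^14 + 20*A^10 + 15*A^6 + 6*A^2 + A^-2
  A^8 * (10*d^5) = -10*A^18 - 50*A^14 - 100*A^10 - 100*A^6 - 50*A^2 - 10*A^-2
  A^6 * (45*d^4) = 45*A^14 + 180*A^10 + 270*A^6 + 180*A^2 + 45*A^-2
  A^4 * (118*d^3 + 2*d^5) = -2*A^14 - 128*A^10 - 374*A^6 - 374*A^2 - 128*A^-2 - 2*A^-6
  A^2 * (193*d^2 + 17*d^4) = 17*A^10 + 261*A^6 + 488*A^2 + 261*A^-2 + 17*A^-6
  A^0 * (192*d + 59*d^3 + d^5) = -A^10 - 64*A^6 - 379*A^2 - 379*A^-2 - 64*A^-6 - A^-10
  A^-2 * (95 + 108*d^2 + 7*d^4) = 7*A^6 + 136*A^2 + 353*A^-2 + 136*A^-6 + 7*A^-10
  A^-4 * (95*d + 25*d^3) = -25*A^2 - 170*A^-2 - 170*A^-6 - 25*A^-10
  A^-6 * (43*d^2 + 2*d^4) = 2*A^2 + 51*A^-2 + 98*A^-6 + 51*A^-10 + 2*A^-14
  A^-8 * (10*d^3) = -10*A^-2 - 30*A^-6 - 30*A^-10 - 10*A^-14
  A^-10 * (d^4) = A^-2 + 4*A^-6 + 6*A^-10 + 4*A^-14 + A^-18
Summing the groups: <K> = A^22 - 4*A^18 + 8*A^14 - 12*A^10 + 15*A^6 - 16*A^2 + 15*A^-2 - 11*A^-6 + 8*A^-10 - 4*A^-14 + A^-18
Normalise by the writhe: (-A^3)^(-w) = (-A^3)^(2) = A^6, so f(A) = A^6 * <K> = A^28 - 4*A^24 + 8*A^20 - 12*A^16 + 15*A^12 - 16*A^8 + 15*A^4 - 11 + 8*A^-4 - 4*A^-8 + A^-12.
Substitute A = t^(-1/4), i.e. A^e → t^(-e/4): V(t) = t^3 - 4*t^2 + 8*t - 11 + 15*t^-1 - 16*t^-2 + 15*t^-3 - 12*t^-4 + 8*t^-5 - 4*t^-6 + t^-7

Answer: t^3 - 4*t^2 + 8*t - 11 + 15*t^-1 - 16*t^-2 + 15*t^-3 - 12*t^-4 + 8*t^-5 - 4*t^-6 + t^-7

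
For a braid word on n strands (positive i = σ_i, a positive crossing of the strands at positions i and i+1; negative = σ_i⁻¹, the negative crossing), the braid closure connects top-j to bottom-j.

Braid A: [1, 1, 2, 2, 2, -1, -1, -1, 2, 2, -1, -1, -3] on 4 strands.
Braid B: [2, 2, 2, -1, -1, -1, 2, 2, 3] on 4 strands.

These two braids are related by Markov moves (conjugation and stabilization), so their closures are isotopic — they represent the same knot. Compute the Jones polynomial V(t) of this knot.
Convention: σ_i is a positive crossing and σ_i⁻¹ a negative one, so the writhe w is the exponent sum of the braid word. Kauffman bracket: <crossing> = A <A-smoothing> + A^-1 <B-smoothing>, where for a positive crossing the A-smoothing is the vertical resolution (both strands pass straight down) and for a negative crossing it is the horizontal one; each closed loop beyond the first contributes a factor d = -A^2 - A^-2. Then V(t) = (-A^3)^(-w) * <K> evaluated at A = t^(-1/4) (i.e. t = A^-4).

Markov-equivalent braids have isotopic closures, hence identical knot invariants. Strip the Markov moves from each word to reach a common short braid β, then compute V(t) once on β.
Braid A: s1 s1 s2 s2 s2 s1^-1 s1^-1 s1^-1 s2 s2 s1^-1 s1^-1 s3^-1 on 4 strands reduces by inverse Markov moves (closure unchanged at each step):
  Destabilize: the word has the form β·s3^-1 where s3^-1 occurs only as the final letter (β ∈ B_3); drop it and the last strand → 3 strands.
  Deconjugate: the word is γ·β·γ⁻¹ with γ = s1 s1 (prefix) and γ⁻¹ = s1^-1 s1^-1 (suffix); strip both.
Reduced to β = s2 s2 s2 s1^-1 s1^-1 s1^-1 s2 s2 on 3 strands, 8 crossings.
Braid B: s2 s2 s2 s1^-1 s1^-1 s1^-1 s2 s2 s3 on 4 strands reduces by inverse Markov moves (closure unchanged at each step):
  Destabilize: the word has the form β·s3 where s3 occurs only as the final letter (β ∈ B_3); drop it and the last strand → 3 strands.
Reduced to β = s2 s2 s2 s1^-1 s1^-1 s1^-1 s2 s2 on 3 strands, 8 crossings.
Both give the same β = s2 s2 s2 s1^-1 s1^-1 s1^-1 s2 s2 on 3 strands, so one state sum suffices:
Braid: s2 s2 s2 s1^-1 s1^-1 s1^-1 s2 s2 on 3 strands, 8 crossings.
Writhe w = (#positive) - (#negative) = 5 - 3 = 2.
Computing the Kauffman bracket via state sum. There are 2^8 = 256 states.
For each crossing: s=0 is the vertical smoothing, s=1 horizontal. Crossing k contributes A^(sign_k * (1 - 2*s_k)); loop factor d = -A^2 - A^-2.
Tabulate the states by total A-exponent and number of loops L (A-exp: L × count):
  A^8: L=4 ×1
  A^6: L=3 ×8
  A^4: L=2 ×18, L=4 ×10
  A^2: L=1 ×15, L=3 ×31, L=5 ×10
  A^0: L=2 ×35, L=4 ×30, L=6 ×5
  A^-2: L=3 ×40, L=5 ×15, L=7 ×1
  A^-4: L=4 ×25, L=6 ×3
  A^-6: L=5 ×8
  A^-8: L=6 ×1
Each group contributes A^e * Σ count * d^(L-1):
Powers of d = -A^2 - A^-2: d^2 = A^4 + 2 + A^-4; d^3 = -A^6 - 3*A^2 - 3*A^-2 - A^-6; d^4 = A^8 + 4*A^4 + 6 + 4*A^-4 + A^-8; d^5 = -A^10 - 5*A^6 - 10*A^2 - 10*A^-2 - 5*A^-6 - A^-10; d^6 = A^12 + 6*A^8 + 15*A^4 + 20 + 15*A^-4 + 6*A^-8 + A^-12.
  A^8 * (d^3) = -A^14 - 3*A^10 - 3*A^6 - A^2
  A^6 * (8*d^2) = 8*A^10 + 16*A^6 + 8*A^2
  A^4 * (18*d + 10*d^3) = -10*A^10 - 48*A^6 - 48*A^2 - 10*A^-2
  A^2 * (15 + 31*d^2 + 10*d^4) = 10*A^10 + 71*A^6 + 137*A^2 + 71*A^-2 + 10*A^-6
  A^0 * (35*d + 30*d^3 + 5*d^5) = -5*A^10 - 55*A^6 - 175*A^2 - 175*A^-2 - 55*A^-6 - 5*A^-10
  A^-2 * (40*d^2 + 15*d^4 + d^6) = A^10 + 21*A^6 + 115*A^2 + 190*A^-2 + 115*A^-6 + 21*A^-10 + A^-14
  A^-4 * (25*d^3 + 3*d^5) = -3*A^6 - 40*A^2 - 105*A^-2 - 105*A^-6 - 40*A^-10 - 3*A^-14
  A^-6 * (8*d^4) = 8*A^2 + 32*A^-2 + 48*A^-6 + 32*A^-10 + 8*A^-14
  A^-8 * (d^5) = -A^2 - 5*A^-2 - 10*A^-6 - 10*A^-10 - 5*A^-14 - A^-18
Summing the groups: <K> = -A^14 + A^10 - A^6 + 3*A^2 - 2*A^-2 + 3*A^-6 - 2*A^-10 + A^-14 - A^-18
Normalise by the writhe: (-A^3)^(-w) = (-A^3)^(-2) = A^-6, so f(A) = A^-6 * <K> = -A^8 + A^4 - 1 + 3*A^-4 - 2*A^-8 + 3*A^-12 - 2*A^-16 + A^-20 - A^-24.
Substitute A = t^(-1/4), i.e. A^e → t^(-e/4): V(t) = -t^6 + t^5 - 2*t^4 + 3*t^3 - 2*t^2 + 3*t - 1 + t^-1 - t^-2

Answer: -t^6 + t^5 - 2*t^4 + 3*t^3 - 2*t^2 + 3*t - 1 + t^-1 - t^-2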